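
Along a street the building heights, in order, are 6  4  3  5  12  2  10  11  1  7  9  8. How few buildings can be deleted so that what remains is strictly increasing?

Fewest deletions = n − (longest strictly increasing subsequence).
Patience tails:
6 → extends → [6]
4 → replaces 6 → [4]
3 → replaces 4 → [3]
5 → extends → [3, 5]
12 → extends → [3, 5, 12]
2 → replaces 3 → [2, 5, 12]
10 → replaces 12 → [2, 5, 10]
11 → extends → [2, 5, 10, 11]
1 → replaces 2 → [1, 5, 10, 11]
7 → replaces 10 → [1, 5, 7, 11]
9 → replaces 11 → [1, 5, 7, 9]
8 → replaces 9 → [1, 5, 7, 8]
Longest strictly increasing subsequence has length 4, so deletions = 12 − 4 = 8.

8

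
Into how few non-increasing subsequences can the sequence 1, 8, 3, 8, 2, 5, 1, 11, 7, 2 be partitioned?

4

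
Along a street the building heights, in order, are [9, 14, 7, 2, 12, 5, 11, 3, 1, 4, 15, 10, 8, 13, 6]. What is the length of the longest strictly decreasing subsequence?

6

Let dp[i] be the longest strictly decreasing subsequence ending at i:
i:      1  2  3  4  5  6  7  8  9 10 11 12 13 14 15
a[i]:   9 14  7  2 12  5 11  3  1  4 15 10  8 13  6
dp:     1  1  2  3  2  3  3  4  5  4  1  4  5  2  6
Maximum is 6.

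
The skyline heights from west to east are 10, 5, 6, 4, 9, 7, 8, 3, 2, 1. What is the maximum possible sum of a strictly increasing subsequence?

26

Let S[i] be the best sum of a strictly increasing subsequence ending at i:
i:      1  2  3  4  5  6  7  8  9 10
a[i]:  10  5  6  4  9  7  8  3  2  1
S:     10  5 11  4 20 18 26  3  2  1
Maximum is 26 (e.g. 5 + 6 + 7 + 8).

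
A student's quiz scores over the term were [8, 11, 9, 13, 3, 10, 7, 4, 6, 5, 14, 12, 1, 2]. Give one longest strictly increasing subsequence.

Patience tails give the LIS length; then backtrack through the dp parents:
8 → extends → [8]
11 → extends → [8, 11]
9 → replaces 11 → [8, 9]
13 → extends → [8, 9, 13]
3 → replaces 8 → [3, 9, 13]
10 → replaces 13 → [3, 9, 10]
7 → replaces 9 → [3, 7, 10]
4 → replaces 7 → [3, 4, 10]
6 → replaces 10 → [3, 4, 6]
5 → replaces 6 → [3, 4, 5]
14 → extends → [3, 4, 5, 14]
12 → replaces 14 → [3, 4, 5, 12]
1 → replaces 3 → [1, 4, 5, 12]
2 → replaces 4 → [1, 2, 5, 12]
Length 4; one witness is 8, 11, 13, 14.

8, 11, 13, 14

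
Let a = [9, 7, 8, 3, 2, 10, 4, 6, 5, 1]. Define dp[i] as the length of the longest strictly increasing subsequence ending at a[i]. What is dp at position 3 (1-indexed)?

dp[i] = 1 + max{dp[j] : j<i, a[j]<a[i]} (or 1 if no such j):
i:      1  2  3  4  5  6  7  8  9 10
a[i]:   9  7  8  3  2 10  4  6  5  1
dp:     1  1  2  1  1  3  2  3  3  1
At index 3 the value is 2.

2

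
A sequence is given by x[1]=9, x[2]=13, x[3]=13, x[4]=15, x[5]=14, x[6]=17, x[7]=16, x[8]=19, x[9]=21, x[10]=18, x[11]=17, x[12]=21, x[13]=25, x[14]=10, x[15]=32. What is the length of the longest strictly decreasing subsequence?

4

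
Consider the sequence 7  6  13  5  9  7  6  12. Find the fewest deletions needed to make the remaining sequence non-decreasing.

Fewest deletions = n − (longest non-decreasing subsequence).
i:      1  2  3  4  5  6  7  8
a[i]:   7  6 13  5  9  7  6 12
dp:     1  1  2  1  2  2  2  3
max dp = 3, so deletions = 8 − 3 = 5.

5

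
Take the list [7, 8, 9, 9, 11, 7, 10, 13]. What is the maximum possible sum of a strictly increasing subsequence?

Let S[i] be the best sum of a strictly increasing subsequence ending at i:
i:      1  2  3  4  5  6  7  8
a[i]:   7  8  9  9 11  7 10 13
S:      7 15 24 24 35  7 34 48
Maximum is 48 (e.g. 7 + 8 + 9 + 11 + 13).

48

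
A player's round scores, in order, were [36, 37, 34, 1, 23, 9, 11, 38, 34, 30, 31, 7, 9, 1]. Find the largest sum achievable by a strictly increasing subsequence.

111

Let S[i] be the best sum of a strictly increasing subsequence ending at i:
i:       1   2   3   4   5   6   7   8   9  10  11  12  13  14
a[i]:   36  37  34   1  23   9  11  38  34  30  31   7   9   1
S:      36  73  34   1  24  10  21 111  58  54  85   8  17   1
Maximum is 111 (e.g. 36 + 37 + 38).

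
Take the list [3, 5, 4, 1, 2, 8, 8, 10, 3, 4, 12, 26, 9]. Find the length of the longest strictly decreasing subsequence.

3

Let dp[i] be the longest strictly decreasing subsequence ending at i:
i:      1  2  3  4  5  6  7  8  9 10 11 12 13
a[i]:   3  5  4  1  2  8  8 10  3  4 12 26  9
dp:     1  1  2  3  3  1  1  1  3  2  1  1  2
Maximum is 3.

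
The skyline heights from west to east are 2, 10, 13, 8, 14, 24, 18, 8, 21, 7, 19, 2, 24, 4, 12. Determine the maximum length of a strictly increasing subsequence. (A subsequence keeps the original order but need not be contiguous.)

7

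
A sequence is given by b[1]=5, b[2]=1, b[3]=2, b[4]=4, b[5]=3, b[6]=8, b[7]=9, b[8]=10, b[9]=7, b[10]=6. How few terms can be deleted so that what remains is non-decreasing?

Fewest deletions = n − (longest non-decreasing subsequence).
Patience tails:
5 → extends → [5]
1 → replaces 5 → [1]
2 → extends → [1, 2]
4 → extends → [1, 2, 4]
3 → replaces 4 → [1, 2, 3]
8 → extends → [1, 2, 3, 8]
9 → extends → [1, 2, 3, 8, 9]
10 → extends → [1, 2, 3, 8, 9, 10]
7 → replaces 8 → [1, 2, 3, 7, 9, 10]
6 → replaces 7 → [1, 2, 3, 6, 9, 10]
Longest non-decreasing subsequence has length 6, so deletions = 10 − 6 = 4.

4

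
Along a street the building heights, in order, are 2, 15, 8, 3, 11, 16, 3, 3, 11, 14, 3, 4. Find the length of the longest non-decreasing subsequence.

6

Let dp[i] be the length of the longest such subsequence ending at index i:
i:      1  2  3  4  5  6  7  8  9 10 11 12
a[i]:   2 15  8  3 11 16  3  3 11 14  3  4
dp:     1  2  2  2  3  4  3  4  5  6  5  6
Maximum dp value is 6.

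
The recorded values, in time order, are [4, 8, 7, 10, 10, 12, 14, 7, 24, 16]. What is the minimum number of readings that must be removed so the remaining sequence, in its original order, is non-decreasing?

Fewest deletions = n − (longest non-decreasing subsequence).
Patience tails:
4 → extends → [4]
8 → extends → [4, 8]
7 → replaces 8 → [4, 7]
10 → extends → [4, 7, 10]
10 → extends → [4, 7, 10, 10]
12 → extends → [4, 7, 10, 10, 12]
14 → extends → [4, 7, 10, 10, 12, 14]
7 → replaces 10 → [4, 7, 7, 10, 12, 14]
24 → extends → [4, 7, 7, 10, 12, 14, 24]
16 → replaces 24 → [4, 7, 7, 10, 12, 14, 16]
Longest non-decreasing subsequence has length 7, so deletions = 10 − 7 = 3.

3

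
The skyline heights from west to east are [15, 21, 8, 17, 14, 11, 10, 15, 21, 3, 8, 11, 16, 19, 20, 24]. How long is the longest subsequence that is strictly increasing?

Let dp[i] be the length of the longest such subsequence ending at index i:
i:      1  2  3  4  5  6  7  8  9 10 11 12 13 14 15 16
a[i]:  15 21  8 17 14 11 10 15 21  3  8 11 16 19 20 24
dp:     1  2  1  2  2  2  2  3  4  1  2  3  4  5  6  7
Maximum dp value is 7.

7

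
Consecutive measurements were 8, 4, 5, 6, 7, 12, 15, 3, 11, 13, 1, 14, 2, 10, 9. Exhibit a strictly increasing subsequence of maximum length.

Patience tails give the LIS length; then backtrack through the dp parents:
8 → extends → [8]
4 → replaces 8 → [4]
5 → extends → [4, 5]
6 → extends → [4, 5, 6]
7 → extends → [4, 5, 6, 7]
12 → extends → [4, 5, 6, 7, 12]
15 → extends → [4, 5, 6, 7, 12, 15]
3 → replaces 4 → [3, 5, 6, 7, 12, 15]
11 → replaces 12 → [3, 5, 6, 7, 11, 15]
13 → replaces 15 → [3, 5, 6, 7, 11, 13]
1 → replaces 3 → [1, 5, 6, 7, 11, 13]
14 → extends → [1, 5, 6, 7, 11, 13, 14]
2 → replaces 5 → [1, 2, 6, 7, 11, 13, 14]
10 → replaces 11 → [1, 2, 6, 7, 10, 13, 14]
9 → replaces 10 → [1, 2, 6, 7, 9, 13, 14]
Length 7; one witness is 4, 5, 6, 7, 12, 13, 14.

4, 5, 6, 7, 12, 13, 14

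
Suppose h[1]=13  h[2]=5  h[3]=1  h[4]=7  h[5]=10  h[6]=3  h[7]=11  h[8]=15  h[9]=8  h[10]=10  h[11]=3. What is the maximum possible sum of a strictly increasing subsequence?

Let S[i] be the best sum of a strictly increasing subsequence ending at i:
i:      1  2  3  4  5  6  7  8  9 10 11
h[i]:  13  5  1  7 10  3 11 15  8 10  3
S:     13  5  1 12 22  4 33 48 20 30  4
Maximum is 48 (e.g. 5 + 7 + 10 + 11 + 15).

48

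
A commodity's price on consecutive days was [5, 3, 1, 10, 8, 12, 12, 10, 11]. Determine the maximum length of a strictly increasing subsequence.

4

Track the smallest tail for each achievable length (strict):
5 → extends → [5]
3 → replaces 5 → [3]
1 → replaces 3 → [1]
10 → extends → [1, 10]
8 → replaces 10 → [1, 8]
12 → extends → [1, 8, 12]
12 → already a tail → [1, 8, 12]
10 → replaces 12 → [1, 8, 10]
11 → extends → [1, 8, 10, 11]
Four tails, so the longest strictly increasing subsequence has length 4 (e.g. 5, 8, 10, 11).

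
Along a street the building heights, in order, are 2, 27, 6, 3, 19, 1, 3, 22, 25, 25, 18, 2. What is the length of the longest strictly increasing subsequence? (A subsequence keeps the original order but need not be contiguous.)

Track the smallest tail for each achievable length (strict):
2 → extends → [2]
27 → extends → [2, 27]
6 → replaces 27 → [2, 6]
3 → replaces 6 → [2, 3]
19 → extends → [2, 3, 19]
1 → replaces 2 → [1, 3, 19]
3 → already a tail → [1, 3, 19]
22 → extends → [1, 3, 19, 22]
25 → extends → [1, 3, 19, 22, 25]
25 → already a tail → [1, 3, 19, 22, 25]
18 → replaces 19 → [1, 3, 18, 22, 25]
2 → replaces 3 → [1, 2, 18, 22, 25]
Five tails, so the longest strictly increasing subsequence has length 5 (e.g. 2, 6, 19, 22, 25).

5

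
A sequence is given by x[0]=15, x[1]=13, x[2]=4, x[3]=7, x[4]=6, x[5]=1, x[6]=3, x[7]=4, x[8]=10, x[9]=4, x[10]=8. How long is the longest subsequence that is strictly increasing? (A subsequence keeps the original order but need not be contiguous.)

4

Let dp[i] be the length of the longest such subsequence ending at index i:
i:      0  1  2  3  4  5  6  7  8  9 10
x[i]:  15 13  4  7  6  1  3  4 10  4  8
dp:     1  1  1  2  2  1  2  3  4  3  4
Maximum dp value is 4.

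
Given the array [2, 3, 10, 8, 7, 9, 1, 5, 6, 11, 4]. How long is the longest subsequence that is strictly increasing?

5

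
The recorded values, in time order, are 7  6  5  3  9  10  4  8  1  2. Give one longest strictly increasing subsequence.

Patience tails give the LIS length; then backtrack through the dp parents:
7 → extends → [7]
6 → replaces 7 → [6]
5 → replaces 6 → [5]
3 → replaces 5 → [3]
9 → extends → [3, 9]
10 → extends → [3, 9, 10]
4 → replaces 9 → [3, 4, 10]
8 → replaces 10 → [3, 4, 8]
1 → replaces 3 → [1, 4, 8]
2 → replaces 4 → [1, 2, 8]
Length 3; one witness is 7, 9, 10.

7, 9, 10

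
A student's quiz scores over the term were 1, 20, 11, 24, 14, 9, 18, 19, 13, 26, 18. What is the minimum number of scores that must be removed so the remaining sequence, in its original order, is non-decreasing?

Fewest deletions = n − (longest non-decreasing subsequence).
Patience tails:
1 → extends → [1]
20 → extends → [1, 20]
11 → replaces 20 → [1, 11]
24 → extends → [1, 11, 24]
14 → replaces 24 → [1, 11, 14]
9 → replaces 11 → [1, 9, 14]
18 → extends → [1, 9, 14, 18]
19 → extends → [1, 9, 14, 18, 19]
13 → replaces 14 → [1, 9, 13, 18, 19]
26 → extends → [1, 9, 13, 18, 19, 26]
18 → replaces 19 → [1, 9, 13, 18, 18, 26]
Longest non-decreasing subsequence has length 6, so deletions = 11 − 6 = 5.

5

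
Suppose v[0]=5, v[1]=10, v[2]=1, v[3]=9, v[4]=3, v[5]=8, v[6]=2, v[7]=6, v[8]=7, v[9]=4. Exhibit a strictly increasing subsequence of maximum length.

Patience tails give the LIS length; then backtrack through the dp parents:
5 → extends → [5]
10 → extends → [5, 10]
1 → replaces 5 → [1, 10]
9 → replaces 10 → [1, 9]
3 → replaces 9 → [1, 3]
8 → extends → [1, 3, 8]
2 → replaces 3 → [1, 2, 8]
6 → replaces 8 → [1, 2, 6]
7 → extends → [1, 2, 6, 7]
4 → replaces 6 → [1, 2, 4, 7]
Length 4; one witness is 1, 3, 6, 7.

1, 3, 6, 7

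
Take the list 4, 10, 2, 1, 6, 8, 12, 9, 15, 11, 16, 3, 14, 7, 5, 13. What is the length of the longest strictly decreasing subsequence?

Negate each value so 'decreasing' becomes 'increasing', then run patience tails on the negated sequence:
-4 → extends → [-4]
-10 → replaces -4 → [-10]
-2 → extends → [-10, -2]
-1 → extends → [-10, -2, -1]
-6 → replaces -2 → [-10, -6, -1]
-8 → replaces -6 → [-10, -8, -1]
-12 → replaces -10 → [-12, -8, -1]
-9 → replaces -8 → [-12, -9, -1]
-15 → replaces -12 → [-15, -9, -1]
-11 → replaces -9 → [-15, -11, -1]
-16 → replaces -15 → [-16, -11, -1]
-3 → replaces -1 → [-16, -11, -3]
-14 → replaces -11 → [-16, -14, -3]
-7 → replaces -3 → [-16, -14, -7]
-5 → extends → [-16, -14, -7, -5]
-13 → replaces -7 → [-16, -14, -13, -5]
Four tails, so the longest strictly decreasing subsequence of the original has length 4.

4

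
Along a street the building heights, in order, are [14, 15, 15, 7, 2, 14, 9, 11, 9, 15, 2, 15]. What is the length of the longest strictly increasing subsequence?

4

Track the smallest tail for each achievable length (strict):
14 → extends → [14]
15 → extends → [14, 15]
15 → already a tail → [14, 15]
7 → replaces 14 → [7, 15]
2 → replaces 7 → [2, 15]
14 → replaces 15 → [2, 14]
9 → replaces 14 → [2, 9]
11 → extends → [2, 9, 11]
9 → already a tail → [2, 9, 11]
15 → extends → [2, 9, 11, 15]
2 → already a tail → [2, 9, 11, 15]
15 → already a tail → [2, 9, 11, 15]
Four tails, so the longest strictly increasing subsequence has length 4 (e.g. 7, 9, 11, 15).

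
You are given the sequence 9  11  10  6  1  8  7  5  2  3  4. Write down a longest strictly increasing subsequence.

Patience tails give the LIS length; then backtrack through the dp parents:
9 → extends → [9]
11 → extends → [9, 11]
10 → replaces 11 → [9, 10]
6 → replaces 9 → [6, 10]
1 → replaces 6 → [1, 10]
8 → replaces 10 → [1, 8]
7 → replaces 8 → [1, 7]
5 → replaces 7 → [1, 5]
2 → replaces 5 → [1, 2]
3 → extends → [1, 2, 3]
4 → extends → [1, 2, 3, 4]
Length 4; one witness is 1, 2, 3, 4.

1, 2, 3, 4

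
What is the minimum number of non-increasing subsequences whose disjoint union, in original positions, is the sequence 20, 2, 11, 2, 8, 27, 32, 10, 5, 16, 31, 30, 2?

5

The minimum number of non-increasing subsequences covering a sequence equals the length of its longest strictly increasing subsequence.
LIS length is 5 (e.g. 2, 8, 10, 16, 31), so 5 piles are needed.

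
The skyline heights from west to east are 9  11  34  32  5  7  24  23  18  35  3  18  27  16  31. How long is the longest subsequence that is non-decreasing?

Track the smallest tail for each achievable length (allowing ties):
9 → extends → [9]
11 → extends → [9, 11]
34 → extends → [9, 11, 34]
32 → replaces 34 → [9, 11, 32]
5 → replaces 9 → [5, 11, 32]
7 → replaces 11 → [5, 7, 32]
24 → replaces 32 → [5, 7, 24]
23 → replaces 24 → [5, 7, 23]
18 → replaces 23 → [5, 7, 18]
35 → extends → [5, 7, 18, 35]
3 → replaces 5 → [3, 7, 18, 35]
18 → replaces 35 → [3, 7, 18, 18]
27 → extends → [3, 7, 18, 18, 27]
16 → replaces 18 → [3, 7, 16, 18, 27]
31 → extends → [3, 7, 16, 18, 27, 31]
Six tails, so the longest non-decreasing subsequence has length 6 (e.g. 9, 11, 18, 18, 27, 31).

6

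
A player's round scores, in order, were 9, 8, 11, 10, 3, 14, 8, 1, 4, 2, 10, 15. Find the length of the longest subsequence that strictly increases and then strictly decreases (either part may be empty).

6

inc[i] = longest strictly increasing subsequence ending at i; dec[i] = longest strictly decreasing subsequence starting at i:
i:      1  2  3  4  5  6  7  8  9 10 11 12
a[i]:   9  8 11 10  3 14  8  1  4  2 10 15
inc:    1  1  2  2  1  3  2  1  2  2  3  4
dec:    4  3  5  4  2  4  3  1  2  1  1  1
Best peak at i=3 (value 11): inc=2, dec=5, length 2+5−1 = 6.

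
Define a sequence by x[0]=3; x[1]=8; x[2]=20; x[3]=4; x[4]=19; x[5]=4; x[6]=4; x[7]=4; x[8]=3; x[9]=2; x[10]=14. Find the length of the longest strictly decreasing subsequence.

5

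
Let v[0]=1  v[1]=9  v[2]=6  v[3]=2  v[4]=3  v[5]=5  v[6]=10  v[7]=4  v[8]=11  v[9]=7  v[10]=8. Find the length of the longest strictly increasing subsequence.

Let dp[i] be the length of the longest such subsequence ending at index i:
i:      0  1  2  3  4  5  6  7  8  9 10
v[i]:   1  9  6  2  3  5 10  4 11  7  8
dp:     1  2  2  2  3  4  5  4  6  5  6
Maximum dp value is 6.

6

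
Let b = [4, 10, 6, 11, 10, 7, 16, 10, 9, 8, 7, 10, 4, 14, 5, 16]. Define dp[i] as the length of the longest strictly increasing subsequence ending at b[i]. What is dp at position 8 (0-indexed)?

4

dp[i] = 1 + max{dp[j] : j<i, b[j]<b[i]} (or 1 if no such j):
i:      0  1  2  3  4  5  6  7  8  9 10 11 12 13 14 15
b[i]:   4 10  6 11 10  7 16 10  9  8  7 10  4 14  5 16
dp:     1  2  2  3  3  3  4  4  4  4  3  5  1  6  2  7
At index 8 the value is 4.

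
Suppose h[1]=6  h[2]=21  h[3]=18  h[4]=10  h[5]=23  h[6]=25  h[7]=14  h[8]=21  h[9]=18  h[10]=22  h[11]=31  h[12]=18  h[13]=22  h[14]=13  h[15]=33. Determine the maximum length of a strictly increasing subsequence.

7

Track the smallest tail for each achievable length (strict):
6 → extends → [6]
21 → extends → [6, 21]
18 → replaces 21 → [6, 18]
10 → replaces 18 → [6, 10]
23 → extends → [6, 10, 23]
25 → extends → [6, 10, 23, 25]
14 → replaces 23 → [6, 10, 14, 25]
21 → replaces 25 → [6, 10, 14, 21]
18 → replaces 21 → [6, 10, 14, 18]
22 → extends → [6, 10, 14, 18, 22]
31 → extends → [6, 10, 14, 18, 22, 31]
18 → already a tail → [6, 10, 14, 18, 22, 31]
22 → already a tail → [6, 10, 14, 18, 22, 31]
13 → replaces 14 → [6, 10, 13, 18, 22, 31]
33 → extends → [6, 10, 13, 18, 22, 31, 33]
Seven tails, so the longest strictly increasing subsequence has length 7 (e.g. 6, 10, 14, 21, 22, 31, 33).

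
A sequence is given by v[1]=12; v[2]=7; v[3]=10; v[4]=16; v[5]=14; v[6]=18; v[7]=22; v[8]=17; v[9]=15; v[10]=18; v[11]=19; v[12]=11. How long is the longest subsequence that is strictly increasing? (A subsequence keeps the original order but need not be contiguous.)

Track the smallest tail for each achievable length (strict):
12 → extends → [12]
7 → replaces 12 → [7]
10 → extends → [7, 10]
16 → extends → [7, 10, 16]
14 → replaces 16 → [7, 10, 14]
18 → extends → [7, 10, 14, 18]
22 → extends → [7, 10, 14, 18, 22]
17 → replaces 18 → [7, 10, 14, 17, 22]
15 → replaces 17 → [7, 10, 14, 15, 22]
18 → replaces 22 → [7, 10, 14, 15, 18]
19 → extends → [7, 10, 14, 15, 18, 19]
11 → replaces 14 → [7, 10, 11, 15, 18, 19]
Six tails, so the longest strictly increasing subsequence has length 6 (e.g. 7, 10, 16, 17, 18, 19).

6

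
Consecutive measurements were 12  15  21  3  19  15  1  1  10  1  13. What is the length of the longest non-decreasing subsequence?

4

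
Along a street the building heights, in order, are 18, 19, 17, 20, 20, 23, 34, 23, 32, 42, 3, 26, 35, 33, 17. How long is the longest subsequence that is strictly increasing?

6

Let dp[i] be the length of the longest such subsequence ending at index i:
i:      1  2  3  4  5  6  7  8  9 10 11 12 13 14 15
a[i]:  18 19 17 20 20 23 34 23 32 42  3 26 35 33 17
dp:     1  2  1  3  3  4  5  4  5  6  1  5  6  6  2
Maximum dp value is 6.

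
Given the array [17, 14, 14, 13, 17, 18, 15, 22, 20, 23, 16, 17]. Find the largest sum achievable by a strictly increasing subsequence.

94

Let S[i] be the best sum of a strictly increasing subsequence ending at i:
i:      1  2  3  4  5  6  7  8  9 10 11 12
a[i]:  17 14 14 13 17 18 15 22 20 23 16 17
S:     17 14 14 13 31 49 29 71 69 94 45 62
Maximum is 94 (e.g. 14 + 17 + 18 + 22 + 23).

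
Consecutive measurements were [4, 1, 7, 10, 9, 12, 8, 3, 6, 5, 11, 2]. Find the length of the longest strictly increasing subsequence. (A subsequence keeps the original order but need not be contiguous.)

4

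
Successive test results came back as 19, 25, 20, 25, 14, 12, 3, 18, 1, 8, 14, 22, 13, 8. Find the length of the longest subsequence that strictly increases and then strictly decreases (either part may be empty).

inc[i] = longest strictly increasing subsequence ending at i; dec[i] = longest strictly decreasing subsequence starting at i:
i:      1  2  3  4  5  6  7  8  9 10 11 12 13 14
a[i]:  19 25 20 25 14 12  3 18  1  8 14 22 13  8
inc:    1  2  2  3  1  1  1  2  1  2  3  4  3  2
dec:    5  6  5  5  4  3  2  4  1  1  3  3  2  1
Best peak at i=2 (value 25): inc=2, dec=6, length 2+6−1 = 7.

7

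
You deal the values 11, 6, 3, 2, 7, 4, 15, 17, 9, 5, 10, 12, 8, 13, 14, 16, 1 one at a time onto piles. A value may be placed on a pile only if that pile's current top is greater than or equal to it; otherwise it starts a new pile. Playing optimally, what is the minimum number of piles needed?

Place each on the leftmost legal pile:
11 → new pile 1 (tops now [11])
6 → pile 1 (tops now [6])
3 → pile 1 (tops now [3])
2 → pile 1 (tops now [2])
7 → new pile 2 (tops now [2, 7])
4 → pile 2 (tops now [2, 4])
15 → new pile 3 (tops now [2, 4, 15])
17 → new pile 4 (tops now [2, 4, 15, 17])
9 → pile 3 (tops now [2, 4, 9, 17])
5 → pile 3 (tops now [2, 4, 5, 17])
10 → pile 4 (tops now [2, 4, 5, 10])
12 → new pile 5 (tops now [2, 4, 5, 10, 12])
8 → pile 4 (tops now [2, 4, 5, 8, 12])
13 → new pile 6 (tops now [2, 4, 5, 8, 12, 13])
14 → new pile 7 (tops now [2, 4, 5, 8, 12, 13, 14])
16 → new pile 8 (tops now [2, 4, 5, 8, 12, 13, 14, 16])
1 → pile 1 (tops now [1, 4, 5, 8, 12, 13, 14, 16])
Eight piles.

8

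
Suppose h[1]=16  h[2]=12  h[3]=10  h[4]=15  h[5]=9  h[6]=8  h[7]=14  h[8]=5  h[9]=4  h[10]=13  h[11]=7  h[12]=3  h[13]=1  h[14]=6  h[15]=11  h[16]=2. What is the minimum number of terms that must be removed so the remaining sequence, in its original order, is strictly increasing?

13

Fewest deletions = n − (longest strictly increasing subsequence).
Patience tails:
16 → extends → [16]
12 → replaces 16 → [12]
10 → replaces 12 → [10]
15 → extends → [10, 15]
9 → replaces 10 → [9, 15]
8 → replaces 9 → [8, 15]
14 → replaces 15 → [8, 14]
5 → replaces 8 → [5, 14]
4 → replaces 5 → [4, 14]
13 → replaces 14 → [4, 13]
7 → replaces 13 → [4, 7]
3 → replaces 4 → [3, 7]
1 → replaces 3 → [1, 7]
6 → replaces 7 → [1, 6]
11 → extends → [1, 6, 11]
2 → replaces 6 → [1, 2, 11]
Longest strictly increasing subsequence has length 3, so deletions = 16 − 3 = 13.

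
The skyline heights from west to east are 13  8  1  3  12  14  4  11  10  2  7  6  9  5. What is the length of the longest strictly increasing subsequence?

5

Track the smallest tail for each achievable length (strict):
13 → extends → [13]
8 → replaces 13 → [8]
1 → replaces 8 → [1]
3 → extends → [1, 3]
12 → extends → [1, 3, 12]
14 → extends → [1, 3, 12, 14]
4 → replaces 12 → [1, 3, 4, 14]
11 → replaces 14 → [1, 3, 4, 11]
10 → replaces 11 → [1, 3, 4, 10]
2 → replaces 3 → [1, 2, 4, 10]
7 → replaces 10 → [1, 2, 4, 7]
6 → replaces 7 → [1, 2, 4, 6]
9 → extends → [1, 2, 4, 6, 9]
5 → replaces 6 → [1, 2, 4, 5, 9]
Five tails, so the longest strictly increasing subsequence has length 5 (e.g. 1, 3, 4, 7, 9).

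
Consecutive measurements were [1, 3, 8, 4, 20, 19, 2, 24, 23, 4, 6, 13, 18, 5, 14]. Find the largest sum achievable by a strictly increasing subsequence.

56

Let S[i] be the best sum of a strictly increasing subsequence ending at i:
i:      1  2  3  4  5  6  7  8  9 10 11 12 13 14 15
a[i]:   1  3  8  4 20 19  2 24 23  4  6 13 18  5 14
S:      1  4 12  8 32 31  3 56 55  8 14 27 45 13 41
Maximum is 56 (e.g. 1 + 3 + 8 + 20 + 24).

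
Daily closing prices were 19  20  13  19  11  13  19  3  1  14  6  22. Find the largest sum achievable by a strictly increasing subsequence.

65

Let S[i] be the best sum of a strictly increasing subsequence ending at i:
i:      1  2  3  4  5  6  7  8  9 10 11 12
a[i]:  19 20 13 19 11 13 19  3  1 14  6 22
S:     19 39 13 32 11 24 43  3  1 38  9 65
Maximum is 65 (e.g. 11 + 13 + 19 + 22).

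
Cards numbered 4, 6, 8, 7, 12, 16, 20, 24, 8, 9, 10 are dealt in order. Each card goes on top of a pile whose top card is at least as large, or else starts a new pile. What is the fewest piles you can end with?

Place each on the leftmost legal pile:
4 → new pile 1 (tops now [4])
6 → new pile 2 (tops now [4, 6])
8 → new pile 3 (tops now [4, 6, 8])
7 → pile 3 (tops now [4, 6, 7])
12 → new pile 4 (tops now [4, 6, 7, 12])
16 → new pile 5 (tops now [4, 6, 7, 12, 16])
20 → new pile 6 (tops now [4, 6, 7, 12, 16, 20])
24 → new pile 7 (tops now [4, 6, 7, 12, 16, 20, 24])
8 → pile 4 (tops now [4, 6, 7, 8, 16, 20, 24])
9 → pile 5 (tops now [4, 6, 7, 8, 9, 20, 24])
10 → pile 6 (tops now [4, 6, 7, 8, 9, 10, 24])
Seven piles.

7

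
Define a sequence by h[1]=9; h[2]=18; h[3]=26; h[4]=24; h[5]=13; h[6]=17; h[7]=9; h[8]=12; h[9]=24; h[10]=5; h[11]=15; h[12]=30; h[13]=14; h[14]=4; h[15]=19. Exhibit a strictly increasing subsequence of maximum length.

Patience tails give the LIS length; then backtrack through the dp parents:
9 → extends → [9]
18 → extends → [9, 18]
26 → extends → [9, 18, 26]
24 → replaces 26 → [9, 18, 24]
13 → replaces 18 → [9, 13, 24]
17 → replaces 24 → [9, 13, 17]
9 → already a tail → [9, 13, 17]
12 → replaces 13 → [9, 12, 17]
24 → extends → [9, 12, 17, 24]
5 → replaces 9 → [5, 12, 17, 24]
15 → replaces 17 → [5, 12, 15, 24]
30 → extends → [5, 12, 15, 24, 30]
14 → replaces 15 → [5, 12, 14, 24, 30]
4 → replaces 5 → [4, 12, 14, 24, 30]
19 → replaces 24 → [4, 12, 14, 19, 30]
Length 5; one witness is 9, 13, 17, 24, 30.

9, 13, 17, 24, 30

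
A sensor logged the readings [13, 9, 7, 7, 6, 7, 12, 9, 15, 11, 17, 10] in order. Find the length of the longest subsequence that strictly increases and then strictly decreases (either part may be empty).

6

inc[i] = longest strictly increasing subsequence ending at i; dec[i] = longest strictly decreasing subsequence starting at i:
i:      1  2  3  4  5  6  7  8  9 10 11 12
a[i]:  13  9  7  7  6  7 12  9 15 11 17 10
inc:    1  1  1  1  1  2  3  3  4  4  5  4
dec:    4  3  2  2  1  1  3  1  3  2  2  1
Best peak at i=9 (value 15): inc=4, dec=3, length 4+3−1 = 6.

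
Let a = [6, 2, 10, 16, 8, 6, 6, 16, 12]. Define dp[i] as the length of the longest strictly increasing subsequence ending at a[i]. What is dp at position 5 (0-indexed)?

2

dp[i] = 1 + max{dp[j] : j<i, a[j]<a[i]} (or 1 if no such j):
i:      0  1  2  3  4  5  6  7  8
a[i]:   6  2 10 16  8  6  6 16 12
dp:     1  1  2  3  2  2  2  3  3
At index 5 the value is 2.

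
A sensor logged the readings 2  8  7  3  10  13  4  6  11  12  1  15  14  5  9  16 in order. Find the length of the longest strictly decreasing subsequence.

Negate each value so 'decreasing' becomes 'increasing', then run patience tails on the negated sequence:
-2 → extends → [-2]
-8 → replaces -2 → [-8]
-7 → extends → [-8, -7]
-3 → extends → [-8, -7, -3]
-10 → replaces -8 → [-10, -7, -3]
-13 → replaces -10 → [-13, -7, -3]
-4 → replaces -3 → [-13, -7, -4]
-6 → replaces -4 → [-13, -7, -6]
-11 → replaces -7 → [-13, -11, -6]
-12 → replaces -11 → [-13, -12, -6]
-1 → extends → [-13, -12, -6, -1]
-15 → replaces -13 → [-15, -12, -6, -1]
-14 → replaces -12 → [-15, -14, -6, -1]
-5 → replaces -1 → [-15, -14, -6, -5]
-9 → replaces -6 → [-15, -14, -9, -5]
-16 → replaces -15 → [-16, -14, -9, -5]
Four tails, so the longest strictly decreasing subsequence of the original has length 4.

4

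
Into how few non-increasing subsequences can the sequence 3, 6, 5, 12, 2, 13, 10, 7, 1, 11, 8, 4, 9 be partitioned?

5

Place each on the leftmost legal pile:
3 → new pile 1 (tops now [3])
6 → new pile 2 (tops now [3, 6])
5 → pile 2 (tops now [3, 5])
12 → new pile 3 (tops now [3, 5, 12])
2 → pile 1 (tops now [2, 5, 12])
13 → new pile 4 (tops now [2, 5, 12, 13])
10 → pile 3 (tops now [2, 5, 10, 13])
7 → pile 3 (tops now [2, 5, 7, 13])
1 → pile 1 (tops now [1, 5, 7, 13])
11 → pile 4 (tops now [1, 5, 7, 11])
8 → pile 4 (tops now [1, 5, 7, 8])
4 → pile 2 (tops now [1, 4, 7, 8])
9 → new pile 5 (tops now [1, 4, 7, 8, 9])
Five piles.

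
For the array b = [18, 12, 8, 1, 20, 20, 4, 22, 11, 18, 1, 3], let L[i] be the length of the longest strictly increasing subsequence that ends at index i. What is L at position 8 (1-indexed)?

3

dp[i] = 1 + max{dp[j] : j<i, b[j]<b[i]} (or 1 if no such j):
i:      1  2  3  4  5  6  7  8  9 10 11 12
b[i]:  18 12  8  1 20 20  4 22 11 18  1  3
dp:     1  1  1  1  2  2  2  3  3  4  1  2
At index 8 the value is 3.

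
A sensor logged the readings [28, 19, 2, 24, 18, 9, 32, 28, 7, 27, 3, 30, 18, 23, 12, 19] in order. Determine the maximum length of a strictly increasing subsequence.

4

Let dp[i] be the length of the longest such subsequence ending at index i:
i:      1  2  3  4  5  6  7  8  9 10 11 12 13 14 15 16
a[i]:  28 19  2 24 18  9 32 28  7 27  3 30 18 23 12 19
dp:     1  1  1  2  2  2  3  3  2  3  2  4  3  4  3  4
Maximum dp value is 4.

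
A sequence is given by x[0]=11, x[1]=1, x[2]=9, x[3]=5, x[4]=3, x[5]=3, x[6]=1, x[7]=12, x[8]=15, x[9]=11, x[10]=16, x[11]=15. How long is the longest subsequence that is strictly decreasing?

5

Let dp[i] be the longest strictly decreasing subsequence ending at i:
i:      0  1  2  3  4  5  6  7  8  9 10 11
x[i]:  11  1  9  5  3  3  1 12 15 11 16 15
dp:     1  2  2  3  4  4  5  1  1  2  1  2
Maximum is 5.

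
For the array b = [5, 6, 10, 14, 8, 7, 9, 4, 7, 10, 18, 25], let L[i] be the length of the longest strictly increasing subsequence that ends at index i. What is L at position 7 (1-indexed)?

dp[i] = 1 + max{dp[j] : j<i, b[j]<b[i]} (or 1 if no such j):
i:      1  2  3  4  5  6  7  8  9 10 11 12
b[i]:   5  6 10 14  8  7  9  4  7 10 18 25
dp:     1  2  3  4  3  3  4  1  3  5  6  7
At index 7 the value is 4.

4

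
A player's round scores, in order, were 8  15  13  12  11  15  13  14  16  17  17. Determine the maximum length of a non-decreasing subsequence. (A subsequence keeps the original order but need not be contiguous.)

Track the smallest tail for each achievable length (allowing ties):
8 → extends → [8]
15 → extends → [8, 15]
13 → replaces 15 → [8, 13]
12 → replaces 13 → [8, 12]
11 → replaces 12 → [8, 11]
15 → extends → [8, 11, 15]
13 → replaces 15 → [8, 11, 13]
14 → extends → [8, 11, 13, 14]
16 → extends → [8, 11, 13, 14, 16]
17 → extends → [8, 11, 13, 14, 16, 17]
17 → extends → [8, 11, 13, 14, 16, 17, 17]
Seven tails, so the longest non-decreasing subsequence has length 7 (e.g. 8, 13, 13, 14, 16, 17, 17).

7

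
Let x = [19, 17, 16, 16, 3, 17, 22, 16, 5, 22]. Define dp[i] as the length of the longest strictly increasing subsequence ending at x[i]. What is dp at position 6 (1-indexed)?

2

dp[i] = 1 + max{dp[j] : j<i, x[j]<x[i]} (or 1 if no such j):
i:      1  2  3  4  5  6  7  8  9 10
x[i]:  19 17 16 16  3 17 22 16  5 22
dp:     1  1  1  1  1  2  3  2  2  3
At index 6 the value is 2.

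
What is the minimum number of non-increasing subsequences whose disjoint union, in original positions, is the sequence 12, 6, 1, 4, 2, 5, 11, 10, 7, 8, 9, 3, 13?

7

Place each on the leftmost legal pile:
12 → new pile 1 (tops now [12])
6 → pile 1 (tops now [6])
1 → pile 1 (tops now [1])
4 → new pile 2 (tops now [1, 4])
2 → pile 2 (tops now [1, 2])
5 → new pile 3 (tops now [1, 2, 5])
11 → new pile 4 (tops now [1, 2, 5, 11])
10 → pile 4 (tops now [1, 2, 5, 10])
7 → pile 4 (tops now [1, 2, 5, 7])
8 → new pile 5 (tops now [1, 2, 5, 7, 8])
9 → new pile 6 (tops now [1, 2, 5, 7, 8, 9])
3 → pile 3 (tops now [1, 2, 3, 7, 8, 9])
13 → new pile 7 (tops now [1, 2, 3, 7, 8, 9, 13])
Seven piles.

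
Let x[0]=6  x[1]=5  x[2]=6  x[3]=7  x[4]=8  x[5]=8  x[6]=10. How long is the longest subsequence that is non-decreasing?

6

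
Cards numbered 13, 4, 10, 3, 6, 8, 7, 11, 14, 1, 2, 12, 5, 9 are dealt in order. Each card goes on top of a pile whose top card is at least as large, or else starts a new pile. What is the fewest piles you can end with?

5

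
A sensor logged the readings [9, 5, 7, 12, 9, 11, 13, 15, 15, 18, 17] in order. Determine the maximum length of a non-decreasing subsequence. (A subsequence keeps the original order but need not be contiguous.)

8

Track the smallest tail for each achievable length (allowing ties):
9 → extends → [9]
5 → replaces 9 → [5]
7 → extends → [5, 7]
12 → extends → [5, 7, 12]
9 → replaces 12 → [5, 7, 9]
11 → extends → [5, 7, 9, 11]
13 → extends → [5, 7, 9, 11, 13]
15 → extends → [5, 7, 9, 11, 13, 15]
15 → extends → [5, 7, 9, 11, 13, 15, 15]
18 → extends → [5, 7, 9, 11, 13, 15, 15, 18]
17 → replaces 18 → [5, 7, 9, 11, 13, 15, 15, 17]
Eight tails, so the longest non-decreasing subsequence has length 8 (e.g. 5, 7, 9, 11, 13, 15, 15, 18).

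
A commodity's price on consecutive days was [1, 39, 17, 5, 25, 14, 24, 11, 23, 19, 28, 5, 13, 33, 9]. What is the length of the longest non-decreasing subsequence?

6

Track the smallest tail for each achievable length (allowing ties):
1 → extends → [1]
39 → extends → [1, 39]
17 → replaces 39 → [1, 17]
5 → replaces 17 → [1, 5]
25 → extends → [1, 5, 25]
14 → replaces 25 → [1, 5, 14]
24 → extends → [1, 5, 14, 24]
11 → replaces 14 → [1, 5, 11, 24]
23 → replaces 24 → [1, 5, 11, 23]
19 → replaces 23 → [1, 5, 11, 19]
28 → extends → [1, 5, 11, 19, 28]
5 → replaces 11 → [1, 5, 5, 19, 28]
13 → replaces 19 → [1, 5, 5, 13, 28]
33 → extends → [1, 5, 5, 13, 28, 33]
9 → replaces 13 → [1, 5, 5, 9, 28, 33]
Six tails, so the longest non-decreasing subsequence has length 6 (e.g. 1, 5, 14, 24, 28, 33).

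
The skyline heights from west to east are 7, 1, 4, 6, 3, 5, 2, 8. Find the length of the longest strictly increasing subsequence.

Track the smallest tail for each achievable length (strict):
7 → extends → [7]
1 → replaces 7 → [1]
4 → extends → [1, 4]
6 → extends → [1, 4, 6]
3 → replaces 4 → [1, 3, 6]
5 → replaces 6 → [1, 3, 5]
2 → replaces 3 → [1, 2, 5]
8 → extends → [1, 2, 5, 8]
Four tails, so the longest strictly increasing subsequence has length 4 (e.g. 1, 4, 6, 8).

4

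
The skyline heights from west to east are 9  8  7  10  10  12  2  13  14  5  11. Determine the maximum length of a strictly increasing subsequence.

5

Let dp[i] be the length of the longest such subsequence ending at index i:
i:      1  2  3  4  5  6  7  8  9 10 11
a[i]:   9  8  7 10 10 12  2 13 14  5 11
dp:     1  1  1  2  2  3  1  4  5  2  3
Maximum dp value is 5.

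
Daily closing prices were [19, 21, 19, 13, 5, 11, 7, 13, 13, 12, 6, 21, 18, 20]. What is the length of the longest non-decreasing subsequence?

6

Let dp[i] be the length of the longest such subsequence ending at index i:
i:      1  2  3  4  5  6  7  8  9 10 11 12 13 14
a[i]:  19 21 19 13  5 11  7 13 13 12  6 21 18 20
dp:     1  2  2  1  1  2  2  3  4  3  2  5  5  6
Maximum dp value is 6.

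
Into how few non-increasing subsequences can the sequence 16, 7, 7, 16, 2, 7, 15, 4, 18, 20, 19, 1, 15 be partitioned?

5

Place each on the leftmost legal pile:
16 → new pile 1 (tops now [16])
7 → pile 1 (tops now [7])
7 → pile 1 (tops now [7])
16 → new pile 2 (tops now [7, 16])
2 → pile 1 (tops now [2, 16])
7 → pile 2 (tops now [2, 7])
15 → new pile 3 (tops now [2, 7, 15])
4 → pile 2 (tops now [2, 4, 15])
18 → new pile 4 (tops now [2, 4, 15, 18])
20 → new pile 5 (tops now [2, 4, 15, 18, 20])
19 → pile 5 (tops now [2, 4, 15, 18, 19])
1 → pile 1 (tops now [1, 4, 15, 18, 19])
15 → pile 3 (tops now [1, 4, 15, 18, 19])
Five piles.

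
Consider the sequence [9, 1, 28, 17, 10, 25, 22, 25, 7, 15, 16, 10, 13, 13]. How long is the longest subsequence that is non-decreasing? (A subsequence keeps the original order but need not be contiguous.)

Let dp[i] be the length of the longest such subsequence ending at index i:
i:      1  2  3  4  5  6  7  8  9 10 11 12 13 14
a[i]:   9  1 28 17 10 25 22 25  7 15 16 10 13 13
dp:     1  1  2  2  2  3  3  4  2  3  4  3  4  5
Maximum dp value is 5.

5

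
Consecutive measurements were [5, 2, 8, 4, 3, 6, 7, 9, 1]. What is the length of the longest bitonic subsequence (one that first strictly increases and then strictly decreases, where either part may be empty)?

inc[i] = longest strictly increasing subsequence ending at i; dec[i] = longest strictly decreasing subsequence starting at i:
i:     1 2 3 4 5 6 7 8 9
a[i]:  5 2 8 4 3 6 7 9 1
inc:   1 1 2 2 2 3 4 5 1
dec:   4 2 4 3 2 2 2 2 1
Best peak at i=8 (value 9): inc=5, dec=2, length 5+2−1 = 6.

6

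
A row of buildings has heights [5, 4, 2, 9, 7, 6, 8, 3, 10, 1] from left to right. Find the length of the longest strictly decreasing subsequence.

Negate each value so 'decreasing' becomes 'increasing', then run patience tails on the negated sequence:
-5 → extends → [-5]
-4 → extends → [-5, -4]
-2 → extends → [-5, -4, -2]
-9 → replaces -5 → [-9, -4, -2]
-7 → replaces -4 → [-9, -7, -2]
-6 → replaces -2 → [-9, -7, -6]
-8 → replaces -7 → [-9, -8, -6]
-3 → extends → [-9, -8, -6, -3]
-10 → replaces -9 → [-10, -8, -6, -3]
-1 → extends → [-10, -8, -6, -3, -1]
Five tails, so the longest strictly decreasing subsequence of the original has length 5.

5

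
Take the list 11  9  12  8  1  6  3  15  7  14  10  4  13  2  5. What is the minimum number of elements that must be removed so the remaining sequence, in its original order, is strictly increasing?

Fewest deletions = n − (longest strictly increasing subsequence).
Patience tails:
11 → extends → [11]
9 → replaces 11 → [9]
12 → extends → [9, 12]
8 → replaces 9 → [8, 12]
1 → replaces 8 → [1, 12]
6 → replaces 12 → [1, 6]
3 → replaces 6 → [1, 3]
15 → extends → [1, 3, 15]
7 → replaces 15 → [1, 3, 7]
14 → extends → [1, 3, 7, 14]
10 → replaces 14 → [1, 3, 7, 10]
4 → replaces 7 → [1, 3, 4, 10]
13 → extends → [1, 3, 4, 10, 13]
2 → replaces 3 → [1, 2, 4, 10, 13]
5 → replaces 10 → [1, 2, 4, 5, 13]
Longest strictly increasing subsequence has length 5, so deletions = 15 − 5 = 10.

10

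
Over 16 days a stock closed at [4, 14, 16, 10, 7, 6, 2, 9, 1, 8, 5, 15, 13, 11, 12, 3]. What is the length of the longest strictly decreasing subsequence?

6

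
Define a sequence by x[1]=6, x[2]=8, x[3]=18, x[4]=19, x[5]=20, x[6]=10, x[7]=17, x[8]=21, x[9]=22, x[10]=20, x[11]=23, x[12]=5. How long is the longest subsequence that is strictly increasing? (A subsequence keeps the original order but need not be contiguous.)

Track the smallest tail for each achievable length (strict):
6 → extends → [6]
8 → extends → [6, 8]
18 → extends → [6, 8, 18]
19 → extends → [6, 8, 18, 19]
20 → extends → [6, 8, 18, 19, 20]
10 → replaces 18 → [6, 8, 10, 19, 20]
17 → replaces 19 → [6, 8, 10, 17, 20]
21 → extends → [6, 8, 10, 17, 20, 21]
22 → extends → [6, 8, 10, 17, 20, 21, 22]
20 → already a tail → [6, 8, 10, 17, 20, 21, 22]
23 → extends → [6, 8, 10, 17, 20, 21, 22, 23]
5 → replaces 6 → [5, 8, 10, 17, 20, 21, 22, 23]
Eight tails, so the longest strictly increasing subsequence has length 8 (e.g. 6, 8, 18, 19, 20, 21, 22, 23).

8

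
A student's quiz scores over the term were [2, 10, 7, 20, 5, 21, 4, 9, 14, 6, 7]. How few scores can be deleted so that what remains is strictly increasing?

Fewest deletions = n − (longest strictly increasing subsequence).
i:      1  2  3  4  5  6  7  8  9 10 11
a[i]:   2 10  7 20  5 21  4  9 14  6  7
dp:     1  2  2  3  2  4  2  3  4  3  4
max dp = 4, so deletions = 11 − 4 = 7.

7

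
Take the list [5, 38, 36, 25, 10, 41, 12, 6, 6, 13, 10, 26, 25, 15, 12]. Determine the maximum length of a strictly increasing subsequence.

5

Let dp[i] be the length of the longest such subsequence ending at index i:
i:      1  2  3  4  5  6  7  8  9 10 11 12 13 14 15
a[i]:   5 38 36 25 10 41 12  6  6 13 10 26 25 15 12
dp:     1  2  2  2  2  3  3  2  2  4  3  5  5  5  4
Maximum dp value is 5.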